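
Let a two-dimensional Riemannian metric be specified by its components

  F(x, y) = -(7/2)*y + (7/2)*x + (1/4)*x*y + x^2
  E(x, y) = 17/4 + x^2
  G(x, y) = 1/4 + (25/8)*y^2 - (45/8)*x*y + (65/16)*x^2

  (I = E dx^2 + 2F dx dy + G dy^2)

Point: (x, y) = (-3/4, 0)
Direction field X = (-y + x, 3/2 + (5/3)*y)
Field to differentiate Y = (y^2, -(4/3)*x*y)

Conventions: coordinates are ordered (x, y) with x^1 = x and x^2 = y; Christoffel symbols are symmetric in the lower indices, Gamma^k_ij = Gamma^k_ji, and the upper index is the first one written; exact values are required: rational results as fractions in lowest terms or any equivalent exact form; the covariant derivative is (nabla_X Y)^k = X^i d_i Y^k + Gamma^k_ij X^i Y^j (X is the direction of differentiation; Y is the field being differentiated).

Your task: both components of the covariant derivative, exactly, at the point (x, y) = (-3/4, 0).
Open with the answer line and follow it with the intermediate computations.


Answer: (nabla_X Y)^x = 0, (nabla_X Y)^y = 3/2

E = 77/16, F = -33/16, G = 649/256 at the point
E_x = -3/2, E_y = 0, F_x = 2, F_y = -59/16, G_x = -195/32, G_y = 135/32
EG - F^2 = 32549/4096;  g^inv = (4096/32549) * [[649/256, 33/16], [33/16, 77/16]]
first-kind symbols [ij,l] = (1/2)(d_i g_jl + d_j g_il - d_l g_ij): [xx,x] = E_x/2 = -3/4, [xx,y] = F_x - E_y/2 = 2, [xy,x] = E_y/2 = 0, [xy,y] = G_x/2 = -195/64, [yy,x] = F_y - G_x/2 = -41/64, [yy,y] = G_y/2 = 135/64
Gamma^x_ij = (G*[ij,x] - F*[ij,y])/(EG - F^2), Gamma^y_ij = (E*[ij,y] - F*[ij,x])/(EG - F^2)
Gamma_xxx = 828/2959, Gamma_xxy = -2340/2959, Gamma_xyy = 4061/11836, Gamma_yxx = 3008/2959, Gamma_yxy = -5460/2959, Gamma_yyy = 3288/2959
X = (-3/4, 3/2), Y = (0, 0) at the point


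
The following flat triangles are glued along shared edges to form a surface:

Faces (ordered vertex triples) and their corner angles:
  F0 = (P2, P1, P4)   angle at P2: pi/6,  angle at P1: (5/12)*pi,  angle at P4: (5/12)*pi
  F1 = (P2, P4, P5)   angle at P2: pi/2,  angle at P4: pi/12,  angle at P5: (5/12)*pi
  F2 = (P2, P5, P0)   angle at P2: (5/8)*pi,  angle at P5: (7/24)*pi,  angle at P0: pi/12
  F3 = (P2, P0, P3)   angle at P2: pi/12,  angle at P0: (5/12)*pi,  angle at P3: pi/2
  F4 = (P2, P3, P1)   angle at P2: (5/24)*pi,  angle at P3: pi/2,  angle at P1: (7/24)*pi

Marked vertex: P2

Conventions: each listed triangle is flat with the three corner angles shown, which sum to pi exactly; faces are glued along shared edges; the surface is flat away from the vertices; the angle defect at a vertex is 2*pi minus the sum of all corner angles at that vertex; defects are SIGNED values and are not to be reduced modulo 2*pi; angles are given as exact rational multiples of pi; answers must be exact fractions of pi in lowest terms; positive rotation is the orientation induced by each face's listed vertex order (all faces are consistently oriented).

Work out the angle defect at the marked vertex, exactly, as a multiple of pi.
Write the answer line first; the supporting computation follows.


Answer: defect(P2) = (5/12)*pi

Sum of corner angles at P2: (19/12)*pi
defect = 2*pi - (19/12)*pi


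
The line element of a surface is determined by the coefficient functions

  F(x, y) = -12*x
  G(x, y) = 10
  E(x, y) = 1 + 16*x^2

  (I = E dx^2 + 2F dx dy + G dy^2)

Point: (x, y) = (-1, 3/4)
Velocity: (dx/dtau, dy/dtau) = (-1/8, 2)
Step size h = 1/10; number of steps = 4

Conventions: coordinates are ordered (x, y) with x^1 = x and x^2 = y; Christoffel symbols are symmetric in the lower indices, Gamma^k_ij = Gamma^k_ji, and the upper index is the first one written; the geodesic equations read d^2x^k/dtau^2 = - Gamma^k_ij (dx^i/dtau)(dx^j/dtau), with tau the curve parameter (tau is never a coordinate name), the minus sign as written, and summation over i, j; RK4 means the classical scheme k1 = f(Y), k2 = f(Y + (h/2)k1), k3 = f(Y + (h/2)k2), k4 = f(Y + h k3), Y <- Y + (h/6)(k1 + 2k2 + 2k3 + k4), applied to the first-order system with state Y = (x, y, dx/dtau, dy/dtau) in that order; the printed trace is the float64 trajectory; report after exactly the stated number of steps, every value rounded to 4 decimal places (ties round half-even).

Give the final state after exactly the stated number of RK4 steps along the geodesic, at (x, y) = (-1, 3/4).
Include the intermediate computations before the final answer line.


f(Y) = (dx/dtau, dy/dtau, -Gamma^x_ij Y'^i Y'^j, -Gamma^y_ij Y'^i Y'^j) with the Gammas evaluated at the stage position; h = 0.100000; intermediate values shown to 6 dp
step 0: x = -1.0000, y = 0.7500, dx/dtau = -0.1250, dy/dtau = 2.0000
step 1:
  k1: at (x, y) = (-1.000000, 0.750000), (dx/dtau, dy/dtau) = (-0.125000, 2.000000); Gamma_xxx = -0.615385, Gamma_xxy = 0.000000, Gamma_xyy = 0.000000, Gamma_yxx = -0.461538, Gamma_yxy = 0.000000, Gamma_yyy = 0.000000; k1 = (-0.125000, 2.000000, 0.009615, 0.007212)
  k2: at (x, y) = (-1.006250, 0.850000), (dx/dtau, dy/dtau) = (-0.124519, 2.000361); Gamma_xxx = -0.614489, Gamma_xxy = 0.000000, Gamma_xyy = 0.000000, Gamma_yxx = -0.458004, Gamma_yxy = 0.000000, Gamma_yyy = 0.000000; k2 = (-0.124519, 2.000361, 0.009528, 0.007101)
  k3: at (x, y) = (-1.006226, 0.850018), (dx/dtau, dy/dtau) = (-0.124524, 2.000355); Gamma_xxx = -0.614493, Gamma_xxy = 0.000000, Gamma_xyy = 0.000000, Gamma_yxx = -0.458018, Gamma_yxy = 0.000000, Gamma_yyy = 0.000000; k3 = (-0.124524, 2.000355, 0.009528, 0.007102)
  k4: at (x, y) = (-1.012452, 0.950036), (dx/dtau, dy/dtau) = (-0.124047, 2.000710); Gamma_xxx = -0.613585, Gamma_xxy = 0.000000, Gamma_xyy = 0.000000, Gamma_yxx = -0.454529, Gamma_yxy = 0.000000, Gamma_yyy = 0.000000; k4 = (-0.124047, 2.000710, 0.009442, 0.006994)
  Y <- Y + (h/6)(k1 + 2k2 + 2k3 + k4): x = -1.0125, y = 0.9500, dx/dtau = -0.1240, dy/dtau = 2.0007
step 2:
  k1: at (x, y) = (-1.012452, 0.950036), (dx/dtau, dy/dtau) = (-0.124047, 2.000710); Gamma_xxx = -0.613585, Gamma_xxy = 0.000000, Gamma_xyy = 0.000000, Gamma_yxx = -0.454529, Gamma_yxy = 0.000000, Gamma_yyy = 0.000000; k1 = (-0.124047, 2.000710, 0.009442, 0.006994)
  k2: at (x, y) = (-1.018655, 1.050071), (dx/dtau, dy/dtau) = (-0.123575, 2.001060); Gamma_xxx = -0.612667, Gamma_xxy = 0.000000, Gamma_xyy = 0.000000, Gamma_yxx = -0.451085, Gamma_yxy = 0.000000, Gamma_yyy = 0.000000; k2 = (-0.123575, 2.001060, 0.009356, 0.006888)
  k3: at (x, y) = (-1.018631, 1.050089), (dx/dtau, dy/dtau) = (-0.123579, 2.001055); Gamma_xxx = -0.612670, Gamma_xxy = 0.000000, Gamma_xyy = 0.000000, Gamma_yxx = -0.451098, Gamma_yxy = 0.000000, Gamma_yyy = 0.000000; k3 = (-0.123579, 2.001055, 0.009357, 0.006889)
  k4: at (x, y) = (-1.024810, 1.150141), (dx/dtau, dy/dtau) = (-0.123112, 2.001399); Gamma_xxx = -0.611741, Gamma_xxy = 0.000000, Gamma_xyy = 0.000000, Gamma_yxx = -0.447698, Gamma_yxy = 0.000000, Gamma_yyy = 0.000000; k4 = (-0.123112, 2.001399, 0.009272, 0.006786)
  Y <- Y + (h/6)(k1 + 2k2 + 2k3 + k4): x = -1.0248, y = 1.1501, dx/dtau = -0.1231, dy/dtau = 2.0014
step 3:
  k1: at (x, y) = (-1.024810, 1.150141), (dx/dtau, dy/dtau) = (-0.123112, 2.001399); Gamma_xxx = -0.611741, Gamma_xxy = 0.000000, Gamma_xyy = 0.000000, Gamma_yxx = -0.447698, Gamma_yxy = 0.000000, Gamma_yyy = 0.000000; k1 = (-0.123112, 2.001399, 0.009272, 0.006786)
  k2: at (x, y) = (-1.030966, 1.250211), (dx/dtau, dy/dtau) = (-0.122648, 2.001738); Gamma_xxx = -0.610801, Gamma_xxy = 0.000000, Gamma_xyy = 0.000000, Gamma_yxx = -0.444342, Gamma_yxy = 0.000000, Gamma_yyy = 0.000000; k2 = (-0.122648, 2.001738, 0.009188, 0.006684)
  k3: at (x, y) = (-1.030942, 1.250228), (dx/dtau, dy/dtau) = (-0.122652, 2.001733); Gamma_xxx = -0.610805, Gamma_xxy = 0.000000, Gamma_xyy = 0.000000, Gamma_yxx = -0.444354, Gamma_yxy = 0.000000, Gamma_yyy = 0.000000; k3 = (-0.122652, 2.001733, 0.009189, 0.006685)
  k4: at (x, y) = (-1.037075, 1.350315), (dx/dtau, dy/dtau) = (-0.122193, 2.002068); Gamma_xxx = -0.609856, Gamma_xxy = 0.000000, Gamma_xyy = 0.000000, Gamma_yxx = -0.441040, Gamma_yxy = 0.000000, Gamma_yyy = 0.000000; k4 = (-0.122193, 2.002068, 0.009106, 0.006585)
  Y <- Y + (h/6)(k1 + 2k2 + 2k3 + k4): x = -1.0371, y = 1.3503, dx/dtau = -0.1222, dy/dtau = 2.0021
step 4:
  k1: at (x, y) = (-1.037075, 1.350315), (dx/dtau, dy/dtau) = (-0.122193, 2.002068); Gamma_xxx = -0.609856, Gamma_xxy = 0.000000, Gamma_xyy = 0.000000, Gamma_yxx = -0.441040, Gamma_yxy = 0.000000, Gamma_yyy = 0.000000; k1 = (-0.122193, 2.002068, 0.009106, 0.006585)
  k2: at (x, y) = (-1.043185, 1.450418), (dx/dtau, dy/dtau) = (-0.121737, 2.002397); Gamma_xxx = -0.608898, Gamma_xxy = 0.000000, Gamma_xyy = 0.000000, Gamma_yxx = -0.437768, Gamma_yxy = 0.000000, Gamma_yyy = 0.000000; k2 = (-0.121737, 2.002397, 0.009024, 0.006488)
  k3: at (x, y) = (-1.043162, 1.450435), (dx/dtau, dy/dtau) = (-0.121741, 2.002392); Gamma_xxx = -0.608901, Gamma_xxy = 0.000000, Gamma_xyy = 0.000000, Gamma_yxx = -0.437781, Gamma_yxy = 0.000000, Gamma_yyy = 0.000000; k3 = (-0.121741, 2.002392, 0.009025, 0.006488)
  k4: at (x, y) = (-1.049249, 1.550554), (dx/dtau, dy/dtau) = (-0.121290, 2.002716); Gamma_xxx = -0.607935, Gamma_xxy = 0.000000, Gamma_xyy = 0.000000, Gamma_yxx = -0.434550, Gamma_yxy = 0.000000, Gamma_yyy = 0.000000; k4 = (-0.121290, 2.002716, 0.008944, 0.006393)
  Y <- Y + (h/6)(k1 + 2k2 + 2k3 + k4): x = -1.0492, y = 1.5506, dx/dtau = -0.1213, dy/dtau = 2.0027

Answer: x = -1.0492, y = 1.5506, dx/dtau = -0.1213, dy/dtau = 2.0027


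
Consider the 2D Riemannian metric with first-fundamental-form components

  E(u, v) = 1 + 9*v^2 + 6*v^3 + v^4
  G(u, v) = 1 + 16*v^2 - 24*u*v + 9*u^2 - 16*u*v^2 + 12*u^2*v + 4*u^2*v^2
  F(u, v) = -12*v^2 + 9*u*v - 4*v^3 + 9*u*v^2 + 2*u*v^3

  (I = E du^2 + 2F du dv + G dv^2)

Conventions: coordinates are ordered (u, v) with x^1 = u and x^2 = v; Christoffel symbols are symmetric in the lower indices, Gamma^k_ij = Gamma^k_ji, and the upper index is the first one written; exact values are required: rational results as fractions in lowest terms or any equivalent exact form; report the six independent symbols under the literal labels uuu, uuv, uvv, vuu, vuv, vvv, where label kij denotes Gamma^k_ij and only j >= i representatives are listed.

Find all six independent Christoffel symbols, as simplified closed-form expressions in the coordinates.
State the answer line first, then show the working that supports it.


Answer: Gamma_uuu = 0, Gamma_uuv = (2*v^3 + 9*v^2 + 9*v)/(4*u^2*v^2 + 12*u^2*v + 9*u^2 - 16*u*v^2 - 24*u*v + v^4 + 6*v^3 + 25*v^2 + 1), Gamma_uvv = (2*u*v^2 + 6*u*v - 4*v^2 - 12*v)/(4*u^2*v^2 + 12*u^2*v + 9*u^2 - 16*u*v^2 - 24*u*v + v^4 + 6*v^3 + 25*v^2 + 1), Gamma_vuu = 0, Gamma_vuv = (4*u*v^2 + 12*u*v + 9*u - 8*v^2 - 12*v)/(4*u^2*v^2 + 12*u^2*v + 9*u^2 - 16*u*v^2 - 24*u*v + v^4 + 6*v^3 + 25*v^2 + 1), Gamma_vvv = (4*u^2*v + 6*u^2 - 16*u*v - 12*u + 16*v)/(4*u^2*v^2 + 12*u^2*v + 9*u^2 - 16*u*v^2 - 24*u*v + v^4 + 6*v^3 + 25*v^2 + 1)

E = 1 + 9*v^2 + 6*v^3 + v^4; F = -12*v^2 + 9*u*v - 4*v^3 + 9*u*v^2 + 2*u*v^3; G = 1 + 16*v^2 - 24*u*v + 9*u^2 - 16*u*v^2 + 12*u^2*v + 4*u^2*v^2
Gamma^k_ij = (1/2) g^{kl} (d_i g_jl + d_j g_il - d_l g_ij), with g^inv = (1/(EG-F^2)) [[G, -F], [-F, E]]
first partials: E_u = 0, E_v = 18*v + 18*v^2 + 4*v^3, F_u = 9*v + 9*v^2 + 2*v^3, F_v = -24*v + 9*u - 12*v^2 + 18*u*v + 6*u*v^2, G_u = -24*v + 18*u - 16*v^2 + 24*u*v + 8*u*v^2, G_v = 32*v - 24*u - 32*u*v + 12*u^2 + 8*u^2*v
D = EG - F^2 = 1 + 25*v^2 - 24*u*v + 9*u^2 + 6*v^3 - 16*u*v^2 + 12*u^2*v + v^4 + 4*u^2*v^2
expanded: Gamma^u_uu = (G E_u - 2F F_u + F E_v)/(2D), Gamma^u_uv = (G E_v - F G_u)/(2D), Gamma^u_vv = (2G F_v - G G_u - F G_v)/(2D), Gamma^v_uu = (2E F_u - E E_v - F E_u)/(2D), Gamma^v_uv = (E G_u - F E_v)/(2D), Gamma^v_vv = (E G_v - 2F F_v + F G_u)/(2D); substitute and cancel common factors


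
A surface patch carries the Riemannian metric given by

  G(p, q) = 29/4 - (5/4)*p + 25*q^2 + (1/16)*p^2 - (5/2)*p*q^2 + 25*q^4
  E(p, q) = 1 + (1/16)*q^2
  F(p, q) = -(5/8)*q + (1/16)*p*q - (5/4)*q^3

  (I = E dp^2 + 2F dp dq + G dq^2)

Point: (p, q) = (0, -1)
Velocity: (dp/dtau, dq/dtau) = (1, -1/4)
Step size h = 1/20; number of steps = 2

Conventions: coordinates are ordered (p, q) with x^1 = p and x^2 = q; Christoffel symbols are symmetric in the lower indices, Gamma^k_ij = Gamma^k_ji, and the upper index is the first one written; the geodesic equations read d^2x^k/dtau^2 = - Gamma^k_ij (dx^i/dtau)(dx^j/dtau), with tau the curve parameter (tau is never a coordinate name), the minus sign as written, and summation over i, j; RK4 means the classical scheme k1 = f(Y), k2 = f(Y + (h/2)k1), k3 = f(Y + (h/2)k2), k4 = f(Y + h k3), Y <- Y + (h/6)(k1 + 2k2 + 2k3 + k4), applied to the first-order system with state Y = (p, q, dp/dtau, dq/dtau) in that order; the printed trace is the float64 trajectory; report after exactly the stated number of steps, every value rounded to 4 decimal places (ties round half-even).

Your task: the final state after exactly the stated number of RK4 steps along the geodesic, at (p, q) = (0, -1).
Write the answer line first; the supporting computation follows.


Answer: p = 0.1000, q = -1.0247, dp/dtau = 1.0002, dq/dtau = -0.2436

f(Y) = (dp/dtau, dq/dtau, -Gamma^p_ij Y'^i Y'^j, -Gamma^q_ij Y'^i Y'^j) with the Gammas evaluated at the stage position; h = 0.050000; intermediate values shown to 6 dp
step 0: p = 0.0000, q = -1.0000, dp/dtau = 1.0000, dq/dtau = -0.2500
step 1:
  k1: at (p, q) = (0.000000, -1.000000), (dp/dtau, dq/dtau) = (1.000000, -0.250000); Gamma_ppp = 0.000000, Gamma_ppq = -0.001091, Gamma_pqq = -0.043621, Gamma_qpp = 0.000000, Gamma_qpq = -0.032715, Gamma_qqq = -1.308615; k1 = (1.000000, -0.250000, 0.002181, 0.065431)
  k2: at (p, q) = (0.025000, -1.006250), (dp/dtau, dq/dtau) = (1.000055, -0.248364); Gamma_ppp = 0.000000, Gamma_ppq = -0.001081, Gamma_pqq = -0.043522, Gamma_qpp = 0.000000, Gamma_qpq = -0.032480, Gamma_qqq = -1.307301; k2 = (1.000055, -0.248364, 0.002147, 0.064506)
  k3: at (p, q) = (0.025001, -1.006209), (dp/dtau, dq/dtau) = (1.000054, -0.248387); Gamma_ppp = 0.000000, Gamma_ppq = -0.001081, Gamma_pqq = -0.043523, Gamma_qpp = 0.000000, Gamma_qpq = -0.032481, Gamma_qqq = -1.307316; k3 = (1.000054, -0.248387, 0.002148, 0.064520)
  k4: at (p, q) = (0.050003, -1.012419), (dp/dtau, dq/dtau) = (1.000107, -0.246774); Gamma_ppp = 0.000000, Gamma_ppq = -0.001072, Gamma_pqq = -0.043422, Gamma_qpp = 0.000000, Gamma_qpq = -0.032249, Gamma_qqq = -1.305970; k4 = (1.000107, -0.246774, 0.002115, 0.063612)
  Y <- Y + (h/6)(k1 + 2k2 + 2k3 + k4): p = 0.0500, q = -1.0124, dp/dtau = 1.0001, dq/dtau = -0.2468
step 2:
  k1: at (p, q) = (0.050003, -1.012419), (dp/dtau, dq/dtau) = (1.000107, -0.246774); Gamma_ppp = 0.000000, Gamma_ppq = -0.001072, Gamma_pqq = -0.043422, Gamma_qpp = 0.000000, Gamma_qpq = -0.032249, Gamma_qqq = -1.305970; k1 = (1.000107, -0.246774, 0.002115, 0.063612)
  k2: at (p, q) = (0.075005, -1.018588), (dp/dtau, dq/dtau) = (1.000160, -0.245184); Gamma_ppp = 0.000000, Gamma_ppq = -0.001063, Gamma_pqq = -0.043319, Gamma_qpp = 0.000000, Gamma_qpq = -0.032020, Gamma_qqq = -1.304592; k2 = (1.000160, -0.245184, 0.002083, 0.062722)
  k3: at (p, q) = (0.075007, -1.018549), (dp/dtau, dq/dtau) = (1.000159, -0.245206); Gamma_ppp = 0.000000, Gamma_ppq = -0.001063, Gamma_pqq = -0.043321, Gamma_qpp = 0.000000, Gamma_qpq = -0.032021, Gamma_qqq = -1.304608; k3 = (1.000159, -0.245206, 0.002083, 0.062735)
  k4: at (p, q) = (0.100011, -1.024679), (dp/dtau, dq/dtau) = (1.000212, -0.243637); Gamma_ppp = 0.000000, Gamma_ppq = -0.001054, Gamma_pqq = -0.043217, Gamma_qpp = 0.000000, Gamma_qpq = -0.031795, Gamma_qqq = -1.303202; k4 = (1.000212, -0.243637, 0.002051, 0.061861)
  Y <- Y + (h/6)(k1 + 2k2 + 2k3 + k4): p = 0.1000, q = -1.0247, dp/dtau = 1.0002, dq/dtau = -0.2436


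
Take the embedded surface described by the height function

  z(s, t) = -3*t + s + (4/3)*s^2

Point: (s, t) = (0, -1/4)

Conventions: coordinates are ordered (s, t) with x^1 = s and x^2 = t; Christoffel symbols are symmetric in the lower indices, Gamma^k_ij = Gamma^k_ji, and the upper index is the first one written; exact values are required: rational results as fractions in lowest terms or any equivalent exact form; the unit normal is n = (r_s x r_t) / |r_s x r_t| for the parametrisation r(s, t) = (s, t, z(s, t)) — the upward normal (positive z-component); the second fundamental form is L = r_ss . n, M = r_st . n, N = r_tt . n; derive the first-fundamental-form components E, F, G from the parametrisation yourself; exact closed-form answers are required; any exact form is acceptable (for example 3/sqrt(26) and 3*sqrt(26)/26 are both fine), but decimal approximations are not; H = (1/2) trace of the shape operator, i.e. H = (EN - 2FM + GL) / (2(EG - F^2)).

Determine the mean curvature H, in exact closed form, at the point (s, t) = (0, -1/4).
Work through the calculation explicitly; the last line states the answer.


z_s = 1, z_t = -3, z_ss = 8/3, z_st = 0, z_tt = 0
E = 2, F = -3, G = 10; answer radicand W^2 = 11
unnormalised second-form numerators: l = 8/3, m = 0, n = 0; L = l/sqrt(11), and similarly M = m/sqrt(W^2), N = n/sqrt(W^2)
H = (E*n - 2*F*m + G*l) / (2*(EG - F^2)*sqrt(W^2)); E*n - 2*F*m + G*l = 80/3, EG - F^2 = 11, so H = (40/33)/sqrt(11)

Answer: H = 40*sqrt(11)/363


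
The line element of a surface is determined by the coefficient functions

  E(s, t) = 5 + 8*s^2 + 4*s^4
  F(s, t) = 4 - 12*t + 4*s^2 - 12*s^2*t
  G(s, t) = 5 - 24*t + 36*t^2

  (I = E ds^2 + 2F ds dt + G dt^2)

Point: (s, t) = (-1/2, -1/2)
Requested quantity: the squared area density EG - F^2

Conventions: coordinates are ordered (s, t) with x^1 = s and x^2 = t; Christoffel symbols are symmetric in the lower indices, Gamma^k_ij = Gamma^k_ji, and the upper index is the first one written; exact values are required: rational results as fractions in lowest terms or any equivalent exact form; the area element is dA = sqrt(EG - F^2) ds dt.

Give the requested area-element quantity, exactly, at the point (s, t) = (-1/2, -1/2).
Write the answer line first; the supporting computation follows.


Answer: EG - F^2 = 129/4

E = 29/4, F = 25/2, G = 26; EG - F^2 = 129/4


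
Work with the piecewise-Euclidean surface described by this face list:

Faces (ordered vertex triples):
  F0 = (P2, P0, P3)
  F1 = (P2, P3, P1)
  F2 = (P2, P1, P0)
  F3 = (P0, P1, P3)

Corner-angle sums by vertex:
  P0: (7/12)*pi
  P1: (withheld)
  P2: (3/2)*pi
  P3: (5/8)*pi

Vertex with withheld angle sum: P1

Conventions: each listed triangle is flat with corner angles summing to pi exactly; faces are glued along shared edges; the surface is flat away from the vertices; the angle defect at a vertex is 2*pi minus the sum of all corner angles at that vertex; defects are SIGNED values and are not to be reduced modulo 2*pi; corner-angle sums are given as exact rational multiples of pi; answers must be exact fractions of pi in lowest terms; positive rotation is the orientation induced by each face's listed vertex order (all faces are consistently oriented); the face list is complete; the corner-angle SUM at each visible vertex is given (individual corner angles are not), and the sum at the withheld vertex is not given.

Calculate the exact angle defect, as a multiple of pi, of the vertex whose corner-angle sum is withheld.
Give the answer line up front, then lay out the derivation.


Answer: defect(P1) = (17/24)*pi

V = 4, E = 6, F = 4; chi = V - E + F = 2
Gauss-Bonnet: total defect = 2*pi*chi = 4*pi; visible defects sum to (79/24)*pi


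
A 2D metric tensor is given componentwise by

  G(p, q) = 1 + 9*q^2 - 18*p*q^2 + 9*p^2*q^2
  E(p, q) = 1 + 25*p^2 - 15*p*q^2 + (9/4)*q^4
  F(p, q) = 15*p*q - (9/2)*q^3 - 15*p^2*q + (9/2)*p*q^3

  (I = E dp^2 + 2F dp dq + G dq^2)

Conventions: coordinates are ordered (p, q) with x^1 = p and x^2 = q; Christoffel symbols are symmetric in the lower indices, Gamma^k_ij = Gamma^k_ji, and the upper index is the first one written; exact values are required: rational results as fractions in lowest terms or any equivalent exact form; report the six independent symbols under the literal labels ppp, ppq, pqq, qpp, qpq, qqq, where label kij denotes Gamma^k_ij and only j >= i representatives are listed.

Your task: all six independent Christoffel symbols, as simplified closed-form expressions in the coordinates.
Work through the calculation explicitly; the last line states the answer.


E = 1 + 25*p^2 - 15*p*q^2 + (9/4)*q^4; F = 15*p*q - (9/2)*q^3 - 15*p^2*q + (9/2)*p*q^3; G = 1 + 9*q^2 - 18*p*q^2 + 9*p^2*q^2
Gamma^k_ij = (1/2) g^{kl} (d_i g_jl + d_j g_il - d_l g_ij), with g^inv = (1/(EG-F^2)) [[G, -F], [-F, E]]
first partials: E_p = 50*p - 15*q^2, E_q = -30*p*q + 9*q^3, F_p = 15*q - 30*p*q + (9/2)*q^3, F_q = 15*p - (27/2)*q^2 - 15*p^2 + (27/2)*p*q^2, G_p = -18*q^2 + 18*p*q^2, G_q = 18*q - 36*p*q + 18*p^2*q
D = EG - F^2 = 1 + 9*q^2 + 25*p^2 - 33*p*q^2 + (9/4)*q^4 + 9*p^2*q^2
expanded: Gamma^p_pp = (G E_p - 2F F_p + F E_q)/(2D), Gamma^p_pq = (G E_q - F G_p)/(2D), Gamma^p_qq = (2G F_q - G G_p - F G_q)/(2D), Gamma^q_pp = (2E F_p - E E_q - F E_p)/(2D), Gamma^q_pq = (E G_p - F E_q)/(2D), Gamma^q_qq = (E G_q - 2F F_q + F G_p)/(2D); substitute and cancel common factors

Answer: Gamma_ppp = (100*p - 30*q^2)/(36*p^2*q^2 + 100*p^2 - 132*p*q^2 + 9*q^4 + 36*q^2 + 4), Gamma_ppq = (-60*p*q + 18*q^3)/(36*p^2*q^2 + 100*p^2 - 132*p*q^2 + 9*q^4 + 36*q^2 + 4), Gamma_pqq = (-60*p^2 + 18*p*q^2 + 60*p - 18*q^2)/(36*p^2*q^2 + 100*p^2 - 132*p*q^2 + 9*q^4 + 36*q^2 + 4), Gamma_qpp = (-60*p*q + 60*q)/(36*p^2*q^2 + 100*p^2 - 132*p*q^2 + 9*q^4 + 36*q^2 + 4), Gamma_qpq = (36*p*q^2 - 36*q^2)/(36*p^2*q^2 + 100*p^2 - 132*p*q^2 + 9*q^4 + 36*q^2 + 4), Gamma_qqq = (36*p^2*q - 72*p*q + 36*q)/(36*p^2*q^2 + 100*p^2 - 132*p*q^2 + 9*q^4 + 36*q^2 + 4)


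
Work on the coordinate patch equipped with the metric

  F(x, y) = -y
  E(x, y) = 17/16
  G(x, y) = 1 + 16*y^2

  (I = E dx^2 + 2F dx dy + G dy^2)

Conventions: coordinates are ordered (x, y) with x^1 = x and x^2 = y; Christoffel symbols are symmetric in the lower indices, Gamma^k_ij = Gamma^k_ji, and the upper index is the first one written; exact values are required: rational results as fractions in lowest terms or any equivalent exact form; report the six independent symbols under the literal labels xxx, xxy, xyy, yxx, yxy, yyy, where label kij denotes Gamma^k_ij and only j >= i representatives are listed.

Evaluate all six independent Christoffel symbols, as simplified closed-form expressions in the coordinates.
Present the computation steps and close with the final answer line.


E = 17/16; F = -y; G = 1 + 16*y^2
Gamma^k_ij = (1/2) g^{kl} (d_i g_jl + d_j g_il - d_l g_ij), with g^inv = (1/(EG-F^2)) [[G, -F], [-F, E]]
first partials: E_x = 0, E_y = 0, F_x = 0, F_y = -1, G_x = 0, G_y = 32*y
D = EG - F^2 = 17/16 + 16*y^2
expanded: Gamma^x_xx = (G E_x - 2F F_x + F E_y)/(2D), Gamma^x_xy = (G E_y - F G_x)/(2D), Gamma^x_yy = (2G F_y - G G_x - F G_y)/(2D), Gamma^y_xx = (2E F_x - E E_y - F E_x)/(2D), Gamma^y_xy = (E G_x - F E_y)/(2D), Gamma^y_yy = (E G_y - 2F F_y + F G_x)/(2D); substitute and cancel common factors

Answer: Gamma_xxx = 0, Gamma_xxy = 0, Gamma_xyy = -16/(256*y^2 + 17), Gamma_yxx = 0, Gamma_yxy = 0, Gamma_yyy = 256*y/(256*y^2 + 17)


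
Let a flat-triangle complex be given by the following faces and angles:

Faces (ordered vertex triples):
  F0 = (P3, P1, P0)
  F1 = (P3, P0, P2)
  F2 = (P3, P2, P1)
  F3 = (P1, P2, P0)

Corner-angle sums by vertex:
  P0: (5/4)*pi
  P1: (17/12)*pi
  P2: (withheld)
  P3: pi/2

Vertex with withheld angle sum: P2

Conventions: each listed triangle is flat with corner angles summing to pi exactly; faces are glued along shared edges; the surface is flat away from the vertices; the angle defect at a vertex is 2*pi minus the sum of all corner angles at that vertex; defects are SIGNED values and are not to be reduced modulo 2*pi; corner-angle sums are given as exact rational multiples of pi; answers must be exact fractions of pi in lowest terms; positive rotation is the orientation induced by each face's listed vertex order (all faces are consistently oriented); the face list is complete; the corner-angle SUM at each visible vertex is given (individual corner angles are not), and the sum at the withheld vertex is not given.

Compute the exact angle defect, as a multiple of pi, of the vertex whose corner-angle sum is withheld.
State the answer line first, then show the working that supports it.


Answer: defect(P2) = (7/6)*pi

V = 4, E = 6, F = 4; chi = V - E + F = 2
Gauss-Bonnet: total defect = 2*pi*chi = 4*pi; visible defects sum to (17/6)*pi


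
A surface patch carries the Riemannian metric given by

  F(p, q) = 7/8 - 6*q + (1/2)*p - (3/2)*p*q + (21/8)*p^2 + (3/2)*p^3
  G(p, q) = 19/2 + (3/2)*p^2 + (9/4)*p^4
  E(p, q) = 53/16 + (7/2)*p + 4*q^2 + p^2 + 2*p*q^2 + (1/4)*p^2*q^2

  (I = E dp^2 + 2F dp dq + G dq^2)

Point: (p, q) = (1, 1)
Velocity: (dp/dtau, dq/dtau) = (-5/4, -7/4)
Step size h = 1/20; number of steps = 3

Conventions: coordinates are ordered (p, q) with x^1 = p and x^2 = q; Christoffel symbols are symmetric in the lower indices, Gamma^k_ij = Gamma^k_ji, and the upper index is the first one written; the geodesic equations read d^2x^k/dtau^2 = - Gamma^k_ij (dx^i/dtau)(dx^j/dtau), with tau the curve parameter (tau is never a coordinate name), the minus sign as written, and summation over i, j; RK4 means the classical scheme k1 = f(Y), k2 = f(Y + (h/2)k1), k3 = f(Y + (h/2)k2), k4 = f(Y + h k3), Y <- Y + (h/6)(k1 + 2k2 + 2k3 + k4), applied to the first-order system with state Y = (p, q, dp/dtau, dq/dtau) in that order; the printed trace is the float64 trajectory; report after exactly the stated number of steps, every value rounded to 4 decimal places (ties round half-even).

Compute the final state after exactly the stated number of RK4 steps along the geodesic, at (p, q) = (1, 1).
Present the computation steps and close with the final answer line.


f(Y) = (dp/dtau, dq/dtau, -Gamma^p_ij Y'^i Y'^j, -Gamma^q_ij Y'^i Y'^j) with the Gammas evaluated at the stage position; h = 0.050000; intermediate values shown to 6 dp
step 0: p = 1.0000, q = 1.0000, dp/dtau = -1.2500, dq/dtau = -1.7500
step 1:
  k1: at (p, q) = (1.000000, 1.000000), (dp/dtau, dq/dtau) = (-1.250000, -1.750000); Gamma_ppp = 0.318108, Gamma_ppq = 0.520010, Gamma_pqq = -0.981061, Gamma_qpp = 0.236696, Gamma_qpq = 0.531322, Gamma_qqq = -0.148085; k1 = (-1.250000, -1.750000, 0.232411, -2.240863)
  k2: at (p, q) = (0.968750, 0.956250), (dp/dtau, dq/dtau) = (-1.244190, -1.806022); Gamma_ppp = 0.325310, Gamma_ppq = 0.518478, Gamma_pqq = -1.000314, Gamma_qpp = 0.240808, Gamma_qpq = 0.508200, Gamma_qqq = -0.150594; k2 = (-1.244190, -1.806022, 0.429079, -2.165463)
  k3: at (p, q) = (0.968895, 0.954849), (dp/dtau, dq/dtau) = (-1.239273, -1.804137); Gamma_ppp = 0.325333, Gamma_ppq = 0.517942, Gamma_pqq = -1.001403, Gamma_qpp = 0.241451, Gamma_qpq = 0.507747, Gamma_qqq = -0.149834; k3 = (-1.239273, -1.804137, 0.443783, -2.153585)
  k4: at (p, q) = (0.938036, 0.909793), (dp/dtau, dq/dtau) = (-1.227811, -1.857679); Gamma_ppp = 0.332540, Gamma_ppq = 0.514224, Gamma_pqq = -1.022739, Gamma_qpp = 0.245796, Gamma_qpq = 0.483293, Gamma_qqq = -0.150376; k4 = (-1.227811, -1.857679, 0.682370, -2.056263)
  Y <- Y + (h/6)(k1 + 2k2 + 2k3 + k4): p = 0.9380, q = 0.9098, dp/dtau = -1.2278, dq/dtau = -1.8578
step 2:
  k1: at (p, q) = (0.937961, 0.909767), (dp/dtau, dq/dtau) = (-1.227829, -1.857794); Gamma_ppp = 0.332555, Gamma_ppq = 0.514244, Gamma_pqq = -1.022730, Gamma_qpp = 0.245771, Gamma_qpq = 0.483262, Gamma_qqq = -0.150418; k1 = (-1.227829, -1.857794, 0.682464, -2.056056)
  k2: at (p, q) = (0.907265, 0.863322), (dp/dtau, dq/dtau) = (-1.210768, -1.909195); Gamma_ppp = 0.339747, Gamma_ppq = 0.508208, Gamma_pqq = -1.046123, Gamma_qpp = 0.250239, Gamma_qpq = 0.457490, Gamma_qqq = -0.148932; k2 = (-1.210768, -1.909195, 0.965549, -1.939041)
  k3: at (p, q) = (0.907691, 0.862037), (dp/dtau, dq/dtau) = (-1.203690, -1.906270); Gamma_ppp = 0.339694, Gamma_ppq = 0.507529, Gamma_pqq = -1.047243, Gamma_qpp = 0.250978, Gamma_qpq = 0.457155, Gamma_qqq = -0.147955; k3 = (-1.203690, -1.906270, 0.984255, -1.923925)
  k4: at (p, q) = (0.877776, 0.814453), (dp/dtau, dq/dtau) = (-1.178616, -1.953990); Gamma_ppp = 0.346637, Gamma_ppq = 0.498775, Gamma_pqq = -1.072723, Gamma_qpp = 0.255748, Gamma_qpq = 0.430491, Gamma_qqq = -0.143863; k4 = (-1.178616, -1.953990, 1.316850, -1.788834)
  Y <- Y + (h/6)(k1 + 2k2 + 2k3 + k4): p = 0.8777, q = 0.8144, dp/dtau = -1.1787, dq/dtau = -1.9542
step 3:
  k1: at (p, q) = (0.877666, 0.814411), (dp/dtau, dq/dtau) = (-1.178671, -1.954217); Gamma_ppp = 0.346661, Gamma_ppq = 0.498797, Gamma_pqq = -1.072717, Gamma_qpp = 0.255710, Gamma_qpq = 0.430440, Gamma_qqq = -0.143918; k1 = (-1.178671, -1.954217, 1.317228, -1.788562)
  k2: at (p, q) = (0.848199, 0.765555), (dp/dtau, dq/dtau) = (-1.145741, -1.998931); Gamma_ppp = 0.353316, Gamma_ppq = 0.487203, Gamma_pqq = -1.100240, Gamma_qpp = 0.260648, Gamma_qpq = 0.402919, Gamma_qqq = -0.137193; k2 = (-1.145741, -1.998931, 1.700813, -1.639548)
  k3: at (p, q) = (0.849022, 0.764437), (dp/dtau, dq/dtau) = (-1.136151, -1.995206); Gamma_ppp = 0.353139, Gamma_ppq = 0.486380, Gamma_pqq = -1.101373, Gamma_qpp = 0.261535, Gamma_qpq = 0.402798, Gamma_qqq = -0.135951; k3 = (-1.136151, -1.995206, 1.723443, -1.622573)
  k4: at (p, q) = (0.820858, 0.714650), (dp/dtau, dq/dtau) = (-1.092499, -2.035346); Gamma_ppp = 0.359140, Gamma_ppq = 0.471559, Gamma_pqq = -1.130918, Gamma_qpp = 0.266953, Gamma_qpq = 0.375099, Gamma_qqq = -0.125918; k4 = (-1.092499, -2.035346, 2.159197, -1.465140)
  Y <- Y + (h/6)(k1 + 2k2 + 2k3 + k4): p = 0.8207, q = 0.7146, dp/dtau = -1.0926, dq/dtau = -2.0357

Answer: p = 0.8207, q = 0.7146, dp/dtau = -1.0926, dq/dtau = -2.0357


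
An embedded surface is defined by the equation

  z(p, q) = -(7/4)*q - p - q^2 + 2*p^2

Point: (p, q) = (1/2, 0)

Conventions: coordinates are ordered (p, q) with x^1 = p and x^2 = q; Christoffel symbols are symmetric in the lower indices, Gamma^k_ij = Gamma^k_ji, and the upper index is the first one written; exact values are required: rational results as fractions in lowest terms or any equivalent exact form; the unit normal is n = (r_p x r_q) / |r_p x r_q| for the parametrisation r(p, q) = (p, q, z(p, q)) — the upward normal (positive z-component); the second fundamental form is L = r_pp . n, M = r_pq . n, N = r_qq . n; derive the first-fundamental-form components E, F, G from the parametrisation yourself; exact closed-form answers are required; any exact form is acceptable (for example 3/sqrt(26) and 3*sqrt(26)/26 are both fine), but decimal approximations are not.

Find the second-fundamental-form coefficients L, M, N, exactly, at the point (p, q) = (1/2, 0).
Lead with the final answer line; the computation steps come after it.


Answer: L = 16/9, M = 0, N = -8/9

z_p = 1, z_q = -7/4, z_pp = 4, z_pq = 0, z_qq = -2
E = 2, F = -7/4, G = 65/16; answer radicand W^2 = 81/16
unnormalised second-form numerators: l = 4, m = 0, n = -2; L = l/sqrt(81/16), and similarly M = m/sqrt(W^2), N = n/sqrt(W^2)


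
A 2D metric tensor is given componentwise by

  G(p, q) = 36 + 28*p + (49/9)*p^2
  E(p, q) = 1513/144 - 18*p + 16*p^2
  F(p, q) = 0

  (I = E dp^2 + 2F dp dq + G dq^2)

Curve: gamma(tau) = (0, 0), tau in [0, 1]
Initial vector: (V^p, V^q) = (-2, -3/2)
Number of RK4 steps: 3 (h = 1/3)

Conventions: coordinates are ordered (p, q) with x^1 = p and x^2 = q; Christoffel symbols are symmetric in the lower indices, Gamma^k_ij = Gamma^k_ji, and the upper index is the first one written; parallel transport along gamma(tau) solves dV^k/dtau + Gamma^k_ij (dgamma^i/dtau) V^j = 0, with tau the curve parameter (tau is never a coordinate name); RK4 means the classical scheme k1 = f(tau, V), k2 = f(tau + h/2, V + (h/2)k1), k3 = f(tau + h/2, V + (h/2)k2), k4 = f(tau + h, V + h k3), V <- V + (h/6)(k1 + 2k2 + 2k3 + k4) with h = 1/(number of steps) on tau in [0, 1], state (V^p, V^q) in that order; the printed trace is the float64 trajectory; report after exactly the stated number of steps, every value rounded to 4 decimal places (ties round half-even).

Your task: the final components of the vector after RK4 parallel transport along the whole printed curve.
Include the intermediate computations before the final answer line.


gamma'(tau) = (0, 0); f(tau, V)^k = -Gamma^k_ij(gamma(tau)) gamma'^i(tau) V^j; h = 1/3; intermediate values shown to 6 dp
curve data and Christoffel symbols at the stage parameters:
  tau = 0.000000: gamma = (0.000000, 0.000000), gamma' = (0.000000, 0.000000); Gamma_ppp = -0.856576, Gamma_ppq = 0.000000, Gamma_pqq = -1.332452, Gamma_qpp = 0.000000, Gamma_qpq = 0.388889, Gamma_qqq = 0.000000
  tau = 0.166667: gamma = (0.000000, 0.000000), gamma' = (0.000000, 0.000000); Gamma_ppp = -0.856576, Gamma_ppq = 0.000000, Gamma_pqq = -1.332452, Gamma_qpp = 0.000000, Gamma_qpq = 0.388889, Gamma_qqq = 0.000000
  tau = 0.333333: gamma = (0.000000, 0.000000), gamma' = (0.000000, 0.000000); Gamma_ppp = -0.856576, Gamma_ppq = 0.000000, Gamma_pqq = -1.332452, Gamma_qpp = 0.000000, Gamma_qpq = 0.388889, Gamma_qqq = 0.000000
  tau = 0.500000: gamma = (0.000000, 0.000000), gamma' = (0.000000, 0.000000); Gamma_ppp = -0.856576, Gamma_ppq = 0.000000, Gamma_pqq = -1.332452, Gamma_qpp = 0.000000, Gamma_qpq = 0.388889, Gamma_qqq = 0.000000
  tau = 0.666667: gamma = (0.000000, 0.000000), gamma' = (0.000000, 0.000000); Gamma_ppp = -0.856576, Gamma_ppq = 0.000000, Gamma_pqq = -1.332452, Gamma_qpp = 0.000000, Gamma_qpq = 0.388889, Gamma_qqq = 0.000000
  tau = 0.833333: gamma = (0.000000, 0.000000), gamma' = (0.000000, 0.000000); Gamma_ppp = -0.856576, Gamma_ppq = 0.000000, Gamma_pqq = -1.332452, Gamma_qpp = 0.000000, Gamma_qpq = 0.388889, Gamma_qqq = 0.000000
  tau = 1.000000: gamma = (0.000000, 0.000000), gamma' = (0.000000, 0.000000); Gamma_ppp = -0.856576, Gamma_ppq = 0.000000, Gamma_pqq = -1.332452, Gamma_qpp = 0.000000, Gamma_qpq = 0.388889, Gamma_qqq = 0.000000
step 0: V^p = -2.0000, V^q = -1.5000
step 1: k1 = (0.000000, 0.000000), k2 = (0.000000, 0.000000), k3 = (0.000000, 0.000000), k4 = (0.000000, 0.000000); V <- V + (h/6)(k1 + 2k2 + 2k3 + k4): V^p = -2.0000, V^q = -1.5000
step 2: k1 = (0.000000, 0.000000), k2 = (0.000000, 0.000000), k3 = (0.000000, 0.000000), k4 = (0.000000, 0.000000); V <- V + (h/6)(k1 + 2k2 + 2k3 + k4): V^p = -2.0000, V^q = -1.5000
step 3: k1 = (0.000000, 0.000000), k2 = (0.000000, 0.000000), k3 = (0.000000, 0.000000), k4 = (0.000000, 0.000000); V <- V + (h/6)(k1 + 2k2 + 2k3 + k4): V^p = -2.0000, V^q = -1.5000

Answer: V^p = -2.0000, V^q = -1.5000


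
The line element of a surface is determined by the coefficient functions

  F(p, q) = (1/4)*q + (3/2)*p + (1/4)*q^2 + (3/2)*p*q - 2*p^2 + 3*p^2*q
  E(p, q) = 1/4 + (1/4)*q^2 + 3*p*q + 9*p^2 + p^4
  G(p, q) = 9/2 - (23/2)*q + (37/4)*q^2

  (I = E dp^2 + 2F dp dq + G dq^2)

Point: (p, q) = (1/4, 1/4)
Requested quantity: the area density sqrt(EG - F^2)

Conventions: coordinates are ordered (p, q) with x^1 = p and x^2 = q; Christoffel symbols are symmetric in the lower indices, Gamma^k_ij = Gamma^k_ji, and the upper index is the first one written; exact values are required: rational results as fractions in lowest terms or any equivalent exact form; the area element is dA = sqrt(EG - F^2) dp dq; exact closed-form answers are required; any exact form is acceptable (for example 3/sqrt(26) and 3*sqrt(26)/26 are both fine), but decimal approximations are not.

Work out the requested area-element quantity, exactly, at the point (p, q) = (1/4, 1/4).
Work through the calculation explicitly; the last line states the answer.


E = 261/256, F = 15/32, G = 141/64; EG - F^2 = 33201/16384

Answer: sqrt(EG - F^2) = 3*sqrt(3689)/128


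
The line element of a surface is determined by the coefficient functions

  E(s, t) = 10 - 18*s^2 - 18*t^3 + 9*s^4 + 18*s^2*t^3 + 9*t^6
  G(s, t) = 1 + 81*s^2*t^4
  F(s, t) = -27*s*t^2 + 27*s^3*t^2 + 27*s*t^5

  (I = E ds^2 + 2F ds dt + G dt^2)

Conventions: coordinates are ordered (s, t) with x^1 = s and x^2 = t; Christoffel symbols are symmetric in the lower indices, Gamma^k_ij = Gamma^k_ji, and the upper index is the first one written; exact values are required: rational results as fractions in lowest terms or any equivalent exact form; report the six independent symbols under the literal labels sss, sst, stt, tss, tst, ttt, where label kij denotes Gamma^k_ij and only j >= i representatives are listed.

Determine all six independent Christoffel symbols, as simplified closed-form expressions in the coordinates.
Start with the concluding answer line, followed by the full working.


Answer: Gamma_sss = (18*s^3 + 18*s*t^3 - 18*s)/(9*s^4 + 81*s^2*t^4 + 18*s^2*t^3 - 18*s^2 + 9*t^6 - 18*t^3 + 10), Gamma_sst = (27*s^2*t^2 + 27*t^5 - 27*t^2)/(9*s^4 + 81*s^2*t^4 + 18*s^2*t^3 - 18*s^2 + 9*t^6 - 18*t^3 + 10), Gamma_stt = (54*s^3*t + 54*s*t^4 - 54*s*t)/(9*s^4 + 81*s^2*t^4 + 18*s^2*t^3 - 18*s^2 + 9*t^6 - 18*t^3 + 10), Gamma_tss = 54*s^2*t^2/(9*s^4 + 81*s^2*t^4 + 18*s^2*t^3 - 18*s^2 + 9*t^6 - 18*t^3 + 10), Gamma_tst = 81*s*t^4/(9*s^4 + 81*s^2*t^4 + 18*s^2*t^3 - 18*s^2 + 9*t^6 - 18*t^3 + 10), Gamma_ttt = 162*s^2*t^3/(9*s^4 + 81*s^2*t^4 + 18*s^2*t^3 - 18*s^2 + 9*t^6 - 18*t^3 + 10)

E = 10 - 18*s^2 - 18*t^3 + 9*s^4 + 18*s^2*t^3 + 9*t^6; F = -27*s*t^2 + 27*s^3*t^2 + 27*s*t^5; G = 1 + 81*s^2*t^4
Gamma^k_ij = (1/2) g^{kl} (d_i g_jl + d_j g_il - d_l g_ij), with g^inv = (1/(EG-F^2)) [[G, -F], [-F, E]]
first partials: E_s = -36*s + 36*s^3 + 36*s*t^3, E_t = -54*t^2 + 54*s^2*t^2 + 54*t^5, F_s = -27*t^2 + 81*s^2*t^2 + 27*t^5, F_t = -54*s*t + 54*s^3*t + 135*s*t^4, G_s = 162*s*t^4, G_t = 324*s^2*t^3
D = EG - F^2 = 10 - 18*s^2 - 18*t^3 + 9*s^4 + 18*s^2*t^3 + 9*t^6 + 81*s^2*t^4
expanded: Gamma^s_ss = (G E_s - 2F F_s + F E_t)/(2D), Gamma^s_st = (G E_t - F G_s)/(2D), Gamma^s_tt = (2G F_t - G G_s - F G_t)/(2D), Gamma^t_ss = (2E F_s - E E_t - F E_s)/(2D), Gamma^t_st = (E G_s - F E_t)/(2D), Gamma^t_tt = (E G_t - 2F F_t + F G_s)/(2D); substitute and cancel common factors


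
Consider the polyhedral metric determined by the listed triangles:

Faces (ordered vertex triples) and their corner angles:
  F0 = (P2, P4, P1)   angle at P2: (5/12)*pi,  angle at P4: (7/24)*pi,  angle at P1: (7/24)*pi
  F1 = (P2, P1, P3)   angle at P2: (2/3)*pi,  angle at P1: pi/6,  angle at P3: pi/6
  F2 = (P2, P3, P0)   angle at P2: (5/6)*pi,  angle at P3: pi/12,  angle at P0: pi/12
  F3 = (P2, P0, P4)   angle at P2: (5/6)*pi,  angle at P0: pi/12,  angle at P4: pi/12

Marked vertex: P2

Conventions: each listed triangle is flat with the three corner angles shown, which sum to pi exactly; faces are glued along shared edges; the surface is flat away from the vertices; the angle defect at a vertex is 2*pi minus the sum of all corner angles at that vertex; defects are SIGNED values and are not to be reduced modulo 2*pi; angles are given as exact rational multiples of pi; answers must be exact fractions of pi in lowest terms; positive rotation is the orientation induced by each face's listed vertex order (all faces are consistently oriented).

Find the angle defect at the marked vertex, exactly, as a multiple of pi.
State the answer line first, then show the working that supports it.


Answer: defect(P2) = (-3/4)*pi

Sum of corner angles at P2: (11/4)*pi
defect = 2*pi - (11/4)*pi


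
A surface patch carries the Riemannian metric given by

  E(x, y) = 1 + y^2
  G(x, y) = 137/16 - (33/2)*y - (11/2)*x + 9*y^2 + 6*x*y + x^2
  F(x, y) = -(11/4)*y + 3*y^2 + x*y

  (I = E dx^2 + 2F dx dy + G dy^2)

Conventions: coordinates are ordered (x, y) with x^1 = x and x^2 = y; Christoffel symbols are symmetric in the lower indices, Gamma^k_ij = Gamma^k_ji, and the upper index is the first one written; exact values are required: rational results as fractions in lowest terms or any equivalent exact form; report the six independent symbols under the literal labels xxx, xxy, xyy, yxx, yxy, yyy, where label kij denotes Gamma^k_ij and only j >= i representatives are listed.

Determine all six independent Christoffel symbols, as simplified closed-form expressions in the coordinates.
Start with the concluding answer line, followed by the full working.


Answer: Gamma_xxx = 0, Gamma_xxy = 16*y/(16*x^2 + 96*x*y - 88*x + 160*y^2 - 264*y + 137), Gamma_xyy = 48*y/(16*x^2 + 96*x*y - 88*x + 160*y^2 - 264*y + 137), Gamma_yxx = 0, Gamma_yxy = (16*x + 48*y - 44)/(16*x^2 + 96*x*y - 88*x + 160*y^2 - 264*y + 137), Gamma_yyy = (48*x + 144*y - 132)/(16*x^2 + 96*x*y - 88*x + 160*y^2 - 264*y + 137)

E = 1 + y^2; F = -(11/4)*y + 3*y^2 + x*y; G = 137/16 - (33/2)*y - (11/2)*x + 9*y^2 + 6*x*y + x^2
Gamma^k_ij = (1/2) g^{kl} (d_i g_jl + d_j g_il - d_l g_ij), with g^inv = (1/(EG-F^2)) [[G, -F], [-F, E]]
first partials: E_x = 0, E_y = 2*y, F_x = y, F_y = -11/4 + 6*y + x, G_x = -11/2 + 6*y + 2*x, G_y = -33/2 + 18*y + 6*x
D = EG - F^2 = 137/16 - (33/2)*y - (11/2)*x + 10*y^2 + 6*x*y + x^2
expanded: Gamma^x_xx = (G E_x - 2F F_x + F E_y)/(2D), Gamma^x_xy = (G E_y - F G_x)/(2D), Gamma^x_yy = (2G F_y - G G_x - F G_y)/(2D), Gamma^y_xx = (2E F_x - E E_y - F E_x)/(2D), Gamma^y_xy = (E G_x - F E_y)/(2D), Gamma^y_yy = (E G_y - 2F F_y + F G_x)/(2D); substitute and cancel common factors
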